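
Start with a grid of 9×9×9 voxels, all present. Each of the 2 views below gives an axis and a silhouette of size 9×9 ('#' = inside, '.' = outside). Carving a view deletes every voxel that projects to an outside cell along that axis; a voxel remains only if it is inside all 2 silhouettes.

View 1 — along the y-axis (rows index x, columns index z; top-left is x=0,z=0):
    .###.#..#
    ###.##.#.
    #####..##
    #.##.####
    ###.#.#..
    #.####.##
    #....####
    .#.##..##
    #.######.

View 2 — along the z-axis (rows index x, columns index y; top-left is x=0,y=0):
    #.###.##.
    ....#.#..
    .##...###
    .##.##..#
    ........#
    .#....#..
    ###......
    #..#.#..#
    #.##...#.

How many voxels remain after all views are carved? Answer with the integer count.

start: 9×9×9 = 729 voxels
after view 1 [y-axis, 54 of 81 cells solid] → remaining = 486
after view 2 [z-axis, 32 of 81 cells solid] → remaining = 194

remaining voxels: 194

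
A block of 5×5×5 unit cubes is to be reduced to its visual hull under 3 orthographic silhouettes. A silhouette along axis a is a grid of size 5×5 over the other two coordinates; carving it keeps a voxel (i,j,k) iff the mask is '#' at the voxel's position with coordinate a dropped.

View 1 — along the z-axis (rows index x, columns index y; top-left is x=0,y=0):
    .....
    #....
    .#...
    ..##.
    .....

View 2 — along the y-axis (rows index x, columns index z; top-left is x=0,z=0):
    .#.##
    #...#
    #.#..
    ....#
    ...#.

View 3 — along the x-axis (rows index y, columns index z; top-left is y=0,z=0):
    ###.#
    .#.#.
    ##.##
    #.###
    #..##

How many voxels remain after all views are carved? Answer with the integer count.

remaining voxels: 4

initial block: 5^3 = 125
V1 z: intersect with XY mask (4 set) -- 20 left
V2 y: intersect with XZ mask (9 set) -- 6 left
V3 x: intersect with YZ mask (17 set) -- 4 left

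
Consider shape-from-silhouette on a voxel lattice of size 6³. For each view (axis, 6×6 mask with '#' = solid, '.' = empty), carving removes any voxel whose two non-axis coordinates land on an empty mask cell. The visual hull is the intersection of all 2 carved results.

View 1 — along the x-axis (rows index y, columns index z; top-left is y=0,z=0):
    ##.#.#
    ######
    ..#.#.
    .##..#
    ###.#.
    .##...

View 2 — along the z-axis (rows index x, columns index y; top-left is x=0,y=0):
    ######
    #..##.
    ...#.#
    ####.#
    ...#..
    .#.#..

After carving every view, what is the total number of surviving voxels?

remaining voxels: 66

full grid |V| = 216
carve view 1 (along x, YZ-mask fill 21/36): 126 voxels remain
carve view 2 (along z, XY-mask fill 19/36): 66 voxels remain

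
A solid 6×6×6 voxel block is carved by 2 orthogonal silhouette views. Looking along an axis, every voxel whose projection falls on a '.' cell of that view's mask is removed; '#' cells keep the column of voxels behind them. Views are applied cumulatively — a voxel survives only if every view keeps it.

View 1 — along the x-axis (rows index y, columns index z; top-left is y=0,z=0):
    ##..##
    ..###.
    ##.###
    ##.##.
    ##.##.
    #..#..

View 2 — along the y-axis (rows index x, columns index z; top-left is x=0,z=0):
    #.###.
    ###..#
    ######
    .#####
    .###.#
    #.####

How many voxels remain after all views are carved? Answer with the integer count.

full grid |V| = 216
step 1: project along x, AND mask (22/36) → |grid| = 132
step 2: project along y, AND mask (28/36) → |grid| = 97

remaining voxels: 97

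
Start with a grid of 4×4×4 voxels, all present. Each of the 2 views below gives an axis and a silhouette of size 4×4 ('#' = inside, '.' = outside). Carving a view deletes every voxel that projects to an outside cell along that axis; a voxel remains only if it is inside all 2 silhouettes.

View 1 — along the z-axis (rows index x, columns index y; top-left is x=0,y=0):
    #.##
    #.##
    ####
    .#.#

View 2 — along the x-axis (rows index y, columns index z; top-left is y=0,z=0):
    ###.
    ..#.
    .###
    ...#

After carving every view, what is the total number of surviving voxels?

remaining voxels: 24

start: 4×4×4 = 64 voxels
[1] z-view keeps 12 columns → grid now 48
[2] x-view keeps 8 columns → grid now 24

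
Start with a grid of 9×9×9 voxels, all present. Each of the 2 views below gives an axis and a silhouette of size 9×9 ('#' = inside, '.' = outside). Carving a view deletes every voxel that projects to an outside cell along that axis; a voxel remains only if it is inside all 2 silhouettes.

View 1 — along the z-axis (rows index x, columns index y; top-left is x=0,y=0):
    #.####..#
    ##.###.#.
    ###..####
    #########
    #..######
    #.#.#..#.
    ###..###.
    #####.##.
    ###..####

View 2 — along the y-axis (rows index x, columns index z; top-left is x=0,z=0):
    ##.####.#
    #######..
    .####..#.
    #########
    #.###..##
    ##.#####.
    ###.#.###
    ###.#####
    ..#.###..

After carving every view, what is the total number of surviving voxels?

before carving: 729 voxels (9×9×9)
V1 z: intersect with XY mask (59 set) -- 531 left
V2 y: intersect with XZ mask (60 set) -- 396 left

396 voxels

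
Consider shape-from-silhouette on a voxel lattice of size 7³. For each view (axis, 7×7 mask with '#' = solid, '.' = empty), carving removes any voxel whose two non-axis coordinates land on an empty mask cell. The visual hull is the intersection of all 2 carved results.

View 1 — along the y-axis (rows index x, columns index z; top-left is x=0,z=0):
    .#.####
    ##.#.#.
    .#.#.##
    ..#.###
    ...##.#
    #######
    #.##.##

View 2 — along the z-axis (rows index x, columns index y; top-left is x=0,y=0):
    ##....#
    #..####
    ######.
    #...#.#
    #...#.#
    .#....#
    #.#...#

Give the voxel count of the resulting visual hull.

voxel count = 109

before carving: 343 voxels (7×7×7)
carve view 1 (along y, XZ-mask fill 32/49): 224 voxels remain
carve view 2 (along z, XY-mask fill 25/49): 109 voxels remain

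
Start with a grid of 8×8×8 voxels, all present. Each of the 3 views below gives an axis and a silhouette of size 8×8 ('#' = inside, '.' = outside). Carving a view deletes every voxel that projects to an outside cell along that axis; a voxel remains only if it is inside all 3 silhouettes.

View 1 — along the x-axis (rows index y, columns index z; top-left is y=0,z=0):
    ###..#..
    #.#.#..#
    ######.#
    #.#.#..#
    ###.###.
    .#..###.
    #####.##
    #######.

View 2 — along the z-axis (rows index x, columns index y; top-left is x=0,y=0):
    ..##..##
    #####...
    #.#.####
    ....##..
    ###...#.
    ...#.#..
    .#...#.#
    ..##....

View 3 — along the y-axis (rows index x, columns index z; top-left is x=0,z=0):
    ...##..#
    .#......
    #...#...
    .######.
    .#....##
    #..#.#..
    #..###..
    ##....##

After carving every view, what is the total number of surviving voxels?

remaining voxels: 54

start: 8×8×8 = 512 voxels
  1. axis=0 (YZ plane), |mask|=43  ⇒  voxels=344
  2. axis=2 (XY plane), |mask|=28  ⇒  voxels=151
  3. axis=1 (XZ plane), |mask|=26  ⇒  voxels=54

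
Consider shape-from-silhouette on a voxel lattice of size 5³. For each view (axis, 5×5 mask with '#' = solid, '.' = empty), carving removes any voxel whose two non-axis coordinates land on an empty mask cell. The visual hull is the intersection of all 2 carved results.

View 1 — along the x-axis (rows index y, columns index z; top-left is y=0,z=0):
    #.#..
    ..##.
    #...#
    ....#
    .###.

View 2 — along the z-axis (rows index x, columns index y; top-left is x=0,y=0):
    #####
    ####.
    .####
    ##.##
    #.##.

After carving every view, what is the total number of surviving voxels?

voxel count = 38

before carving: 125 voxels (5×5×5)
V1 x: intersect with YZ mask (10 set) -- 50 left
V2 z: intersect with XY mask (20 set) -- 38 left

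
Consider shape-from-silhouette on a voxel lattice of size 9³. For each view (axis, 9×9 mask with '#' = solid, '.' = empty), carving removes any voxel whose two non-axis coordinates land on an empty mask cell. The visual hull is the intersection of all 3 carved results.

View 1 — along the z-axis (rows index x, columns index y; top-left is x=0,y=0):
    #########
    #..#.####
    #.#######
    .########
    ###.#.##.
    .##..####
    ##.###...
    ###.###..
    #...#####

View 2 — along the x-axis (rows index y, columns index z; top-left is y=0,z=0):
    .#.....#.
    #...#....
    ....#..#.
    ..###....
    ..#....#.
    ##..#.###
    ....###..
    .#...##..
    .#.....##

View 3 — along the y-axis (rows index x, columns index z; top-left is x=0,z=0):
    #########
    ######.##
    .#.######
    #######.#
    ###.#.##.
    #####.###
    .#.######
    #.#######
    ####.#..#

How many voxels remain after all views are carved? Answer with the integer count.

before carving: 729 voxels (9×9×9)
  1. axis=2 (XY plane), |mask|=60  ⇒  voxels=540
  2. axis=0 (YZ plane), |mask|=26  ⇒  voxels=178
  3. axis=1 (XZ plane), |mask|=67  ⇒  voxels=149

remaining voxels: 149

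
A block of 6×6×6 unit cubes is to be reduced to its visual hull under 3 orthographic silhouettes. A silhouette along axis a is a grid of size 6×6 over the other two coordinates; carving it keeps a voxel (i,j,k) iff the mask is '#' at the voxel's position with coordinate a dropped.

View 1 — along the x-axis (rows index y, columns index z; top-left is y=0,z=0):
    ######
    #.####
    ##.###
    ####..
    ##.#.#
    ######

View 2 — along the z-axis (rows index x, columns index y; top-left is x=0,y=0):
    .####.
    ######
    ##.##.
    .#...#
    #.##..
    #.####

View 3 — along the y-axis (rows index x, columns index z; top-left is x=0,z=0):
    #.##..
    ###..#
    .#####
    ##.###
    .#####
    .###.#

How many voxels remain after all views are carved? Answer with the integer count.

start: 6×6×6 = 216 voxels
after view 1 [x-axis, 30 of 36 cells solid] → remaining = 180
after view 2 [z-axis, 24 of 36 cells solid] → remaining = 118
after view 3 [y-axis, 26 of 36 cells solid] → remaining = 83

83 voxels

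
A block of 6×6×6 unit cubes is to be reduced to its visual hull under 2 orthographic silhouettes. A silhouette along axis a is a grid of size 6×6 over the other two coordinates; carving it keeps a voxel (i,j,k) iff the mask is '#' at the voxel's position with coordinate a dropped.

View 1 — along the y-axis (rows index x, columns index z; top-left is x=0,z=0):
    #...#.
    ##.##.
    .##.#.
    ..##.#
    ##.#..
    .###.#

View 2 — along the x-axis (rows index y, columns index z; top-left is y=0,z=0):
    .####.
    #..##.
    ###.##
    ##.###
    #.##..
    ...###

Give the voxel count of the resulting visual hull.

remaining voxels: 74

full grid |V| = 216
[1] y-view keeps 19 columns → grid now 114
[2] x-view keeps 23 columns → grid now 74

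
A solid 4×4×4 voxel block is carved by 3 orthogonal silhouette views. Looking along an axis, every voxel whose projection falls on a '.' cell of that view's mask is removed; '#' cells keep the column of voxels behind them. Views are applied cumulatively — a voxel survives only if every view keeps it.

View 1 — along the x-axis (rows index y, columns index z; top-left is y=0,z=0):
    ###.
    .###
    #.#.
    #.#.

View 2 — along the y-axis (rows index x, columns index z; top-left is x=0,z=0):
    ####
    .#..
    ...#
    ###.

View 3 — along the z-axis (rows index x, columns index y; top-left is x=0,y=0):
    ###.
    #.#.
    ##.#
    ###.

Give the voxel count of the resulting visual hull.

17 voxels

start: 4×4×4 = 64 voxels
[1] x-view keeps 10 columns → grid now 40
[2] y-view keeps 9 columns → grid now 22
[3] z-view keeps 11 columns → grid now 17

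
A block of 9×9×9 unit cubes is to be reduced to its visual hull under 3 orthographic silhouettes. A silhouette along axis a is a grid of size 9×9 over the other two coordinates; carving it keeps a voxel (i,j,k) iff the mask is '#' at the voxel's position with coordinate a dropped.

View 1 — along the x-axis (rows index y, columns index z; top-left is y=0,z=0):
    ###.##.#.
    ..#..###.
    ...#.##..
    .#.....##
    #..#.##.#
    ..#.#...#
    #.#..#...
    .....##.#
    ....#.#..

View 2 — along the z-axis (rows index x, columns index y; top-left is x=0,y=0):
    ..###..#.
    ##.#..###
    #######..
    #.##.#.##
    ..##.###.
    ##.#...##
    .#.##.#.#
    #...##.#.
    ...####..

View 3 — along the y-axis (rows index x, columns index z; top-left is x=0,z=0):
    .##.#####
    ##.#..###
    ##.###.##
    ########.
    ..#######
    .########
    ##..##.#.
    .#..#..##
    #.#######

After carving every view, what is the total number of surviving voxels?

full grid |V| = 729
[1] x-view keeps 32 columns → grid now 288
[2] z-view keeps 46 columns → grid now 163
[3] y-view keeps 60 columns → grid now 119

|visual hull| = 119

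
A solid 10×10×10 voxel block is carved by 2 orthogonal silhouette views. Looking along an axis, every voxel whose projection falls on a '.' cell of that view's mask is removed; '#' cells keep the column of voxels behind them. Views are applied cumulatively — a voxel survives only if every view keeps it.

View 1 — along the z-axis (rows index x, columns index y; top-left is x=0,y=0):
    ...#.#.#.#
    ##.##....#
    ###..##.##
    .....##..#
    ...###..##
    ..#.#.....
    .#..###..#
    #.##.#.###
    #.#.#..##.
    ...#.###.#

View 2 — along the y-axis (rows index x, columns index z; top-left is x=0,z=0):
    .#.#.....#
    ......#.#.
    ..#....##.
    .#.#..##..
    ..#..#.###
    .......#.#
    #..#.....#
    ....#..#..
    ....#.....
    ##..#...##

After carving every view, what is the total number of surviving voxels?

initial block: 10^3 = 1000
carve view 1 (along z, XY-mask fill 48/100): 480 voxels remain
carve view 2 (along y, XZ-mask fill 30/100): 143 voxels remain

|visual hull| = 143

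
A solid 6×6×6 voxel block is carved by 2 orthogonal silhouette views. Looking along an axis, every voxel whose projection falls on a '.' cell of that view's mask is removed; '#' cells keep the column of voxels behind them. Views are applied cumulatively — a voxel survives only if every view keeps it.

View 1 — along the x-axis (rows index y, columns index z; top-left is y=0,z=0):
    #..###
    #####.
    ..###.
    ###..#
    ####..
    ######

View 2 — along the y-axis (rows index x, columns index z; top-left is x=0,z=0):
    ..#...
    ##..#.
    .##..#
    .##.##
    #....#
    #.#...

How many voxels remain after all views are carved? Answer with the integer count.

|visual hull| = 64

full grid |V| = 216
carve view 1 (along x, YZ-mask fill 26/36): 156 voxels remain
carve view 2 (along y, XZ-mask fill 15/36): 64 voxels remain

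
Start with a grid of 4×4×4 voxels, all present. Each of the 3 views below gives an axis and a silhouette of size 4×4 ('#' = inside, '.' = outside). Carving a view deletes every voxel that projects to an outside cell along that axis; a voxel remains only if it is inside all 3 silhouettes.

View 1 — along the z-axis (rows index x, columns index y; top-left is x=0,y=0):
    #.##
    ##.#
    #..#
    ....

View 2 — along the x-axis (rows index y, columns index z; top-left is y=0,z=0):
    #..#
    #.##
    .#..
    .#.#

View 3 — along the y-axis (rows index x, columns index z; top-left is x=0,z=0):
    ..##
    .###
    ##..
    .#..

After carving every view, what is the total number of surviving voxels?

9 voxels

before carving: 64 voxels (4×4×4)
carve view 1 (along z, XY-mask fill 8/16): 32 voxels remain
carve view 2 (along x, YZ-mask fill 8/16): 16 voxels remain
carve view 3 (along y, XZ-mask fill 8/16): 9 voxels remain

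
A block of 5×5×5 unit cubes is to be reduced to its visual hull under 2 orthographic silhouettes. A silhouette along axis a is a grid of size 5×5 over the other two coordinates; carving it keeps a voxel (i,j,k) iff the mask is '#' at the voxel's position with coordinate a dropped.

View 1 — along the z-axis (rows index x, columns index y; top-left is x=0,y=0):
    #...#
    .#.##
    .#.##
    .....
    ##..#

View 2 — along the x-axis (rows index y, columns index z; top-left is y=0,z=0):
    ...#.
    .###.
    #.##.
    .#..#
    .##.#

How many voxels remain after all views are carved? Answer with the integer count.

before carving: 125 voxels (5×5×5)
step 1: project along z, AND mask (11/25) → |grid| = 55
step 2: project along x, AND mask (12/25) → |grid| = 27

voxel count = 27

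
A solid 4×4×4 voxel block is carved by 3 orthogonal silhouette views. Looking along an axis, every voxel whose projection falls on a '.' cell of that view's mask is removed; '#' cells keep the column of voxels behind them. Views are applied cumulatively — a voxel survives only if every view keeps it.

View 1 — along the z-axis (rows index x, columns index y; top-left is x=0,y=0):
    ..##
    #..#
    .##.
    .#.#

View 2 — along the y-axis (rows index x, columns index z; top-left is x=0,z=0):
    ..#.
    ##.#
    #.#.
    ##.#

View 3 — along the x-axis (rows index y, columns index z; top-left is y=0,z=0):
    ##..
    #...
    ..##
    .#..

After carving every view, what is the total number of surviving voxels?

start: 4×4×4 = 64 voxels
  1. axis=2 (XY plane), |mask|=8  ⇒  voxels=32
  2. axis=1 (XZ plane), |mask|=9  ⇒  voxels=18
  3. axis=0 (YZ plane), |mask|=6  ⇒  voxels=8

8 voxels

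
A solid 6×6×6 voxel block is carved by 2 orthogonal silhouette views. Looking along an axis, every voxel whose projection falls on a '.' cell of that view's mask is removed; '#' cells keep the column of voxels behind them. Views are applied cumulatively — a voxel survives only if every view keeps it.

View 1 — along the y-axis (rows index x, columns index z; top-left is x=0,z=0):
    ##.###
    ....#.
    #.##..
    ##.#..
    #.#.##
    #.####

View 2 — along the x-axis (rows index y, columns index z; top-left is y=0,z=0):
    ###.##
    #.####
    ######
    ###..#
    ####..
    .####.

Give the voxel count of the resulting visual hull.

voxel count = 97

full grid |V| = 216
V1 y: intersect with XZ mask (21 set) -- 126 left
V2 x: intersect with YZ mask (28 set) -- 97 left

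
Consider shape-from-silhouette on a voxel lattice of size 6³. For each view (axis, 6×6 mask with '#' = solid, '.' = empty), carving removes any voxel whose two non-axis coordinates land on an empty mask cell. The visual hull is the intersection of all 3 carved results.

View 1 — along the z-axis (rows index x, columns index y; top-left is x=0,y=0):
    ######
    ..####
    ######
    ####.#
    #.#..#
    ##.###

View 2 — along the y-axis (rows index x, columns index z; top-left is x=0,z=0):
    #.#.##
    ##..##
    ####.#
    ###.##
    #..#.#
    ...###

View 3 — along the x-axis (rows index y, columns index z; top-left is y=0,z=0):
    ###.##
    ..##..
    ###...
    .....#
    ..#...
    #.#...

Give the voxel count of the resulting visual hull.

before carving: 216 voxels (6×6×6)
step 1: project along z, AND mask (29/36) → |grid| = 174
step 2: project along y, AND mask (24/36) → |grid| = 119
step 3: project along x, AND mask (14/36) → |grid| = 48

voxel count = 48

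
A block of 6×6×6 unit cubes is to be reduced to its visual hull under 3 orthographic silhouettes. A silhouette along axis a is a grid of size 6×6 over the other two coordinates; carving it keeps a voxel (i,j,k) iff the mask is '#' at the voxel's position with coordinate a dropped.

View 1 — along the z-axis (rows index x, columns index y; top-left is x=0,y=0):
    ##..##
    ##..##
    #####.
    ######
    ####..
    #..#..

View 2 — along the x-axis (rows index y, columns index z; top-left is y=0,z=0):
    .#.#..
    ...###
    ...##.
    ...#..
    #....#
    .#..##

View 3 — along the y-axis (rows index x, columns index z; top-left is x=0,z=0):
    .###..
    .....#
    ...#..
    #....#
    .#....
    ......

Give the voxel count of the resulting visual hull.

initial block: 6^3 = 216
[1] z-view keeps 25 columns → grid now 150
[2] x-view keeps 13 columns → grid now 54
[3] y-view keeps 8 columns → grid now 16

|visual hull| = 16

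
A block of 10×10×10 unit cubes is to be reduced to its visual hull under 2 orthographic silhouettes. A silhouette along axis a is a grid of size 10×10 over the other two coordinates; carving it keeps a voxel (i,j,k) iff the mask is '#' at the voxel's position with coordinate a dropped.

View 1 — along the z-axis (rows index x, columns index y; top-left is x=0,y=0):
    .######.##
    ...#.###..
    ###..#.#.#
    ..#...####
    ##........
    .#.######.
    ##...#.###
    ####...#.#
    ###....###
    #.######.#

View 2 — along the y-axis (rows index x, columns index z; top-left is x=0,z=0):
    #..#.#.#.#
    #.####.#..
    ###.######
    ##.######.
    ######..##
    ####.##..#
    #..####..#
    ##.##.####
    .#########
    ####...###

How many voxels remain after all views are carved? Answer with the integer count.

|visual hull| = 417

start: 10×10×10 = 1000 voxels
after view 1 [z-axis, 58 of 100 cells solid] → remaining = 580
after view 2 [y-axis, 73 of 100 cells solid] → remaining = 417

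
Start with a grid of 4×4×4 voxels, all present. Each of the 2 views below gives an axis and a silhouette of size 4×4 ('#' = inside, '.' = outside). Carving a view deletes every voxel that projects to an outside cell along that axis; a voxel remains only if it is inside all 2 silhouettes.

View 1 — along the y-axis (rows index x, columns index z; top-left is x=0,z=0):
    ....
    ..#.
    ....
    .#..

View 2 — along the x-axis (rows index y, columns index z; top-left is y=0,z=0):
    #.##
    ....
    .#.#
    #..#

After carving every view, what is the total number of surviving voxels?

remaining voxels: 2

start: 4×4×4 = 64 voxels
V1 y: intersect with XZ mask (2 set) -- 8 left
V2 x: intersect with YZ mask (7 set) -- 2 left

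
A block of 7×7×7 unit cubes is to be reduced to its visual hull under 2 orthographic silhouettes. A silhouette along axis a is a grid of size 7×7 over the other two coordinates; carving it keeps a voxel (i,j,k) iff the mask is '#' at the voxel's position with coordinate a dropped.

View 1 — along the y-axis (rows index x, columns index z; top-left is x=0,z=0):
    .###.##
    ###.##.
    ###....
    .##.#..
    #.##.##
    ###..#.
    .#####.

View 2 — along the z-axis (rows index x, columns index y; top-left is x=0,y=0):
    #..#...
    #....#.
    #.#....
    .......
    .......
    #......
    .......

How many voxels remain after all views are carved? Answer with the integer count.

before carving: 343 voxels (7×7×7)
carve view 1 (along y, XZ-mask fill 30/49): 210 voxels remain
carve view 2 (along z, XY-mask fill 7/49): 30 voxels remain

30 voxels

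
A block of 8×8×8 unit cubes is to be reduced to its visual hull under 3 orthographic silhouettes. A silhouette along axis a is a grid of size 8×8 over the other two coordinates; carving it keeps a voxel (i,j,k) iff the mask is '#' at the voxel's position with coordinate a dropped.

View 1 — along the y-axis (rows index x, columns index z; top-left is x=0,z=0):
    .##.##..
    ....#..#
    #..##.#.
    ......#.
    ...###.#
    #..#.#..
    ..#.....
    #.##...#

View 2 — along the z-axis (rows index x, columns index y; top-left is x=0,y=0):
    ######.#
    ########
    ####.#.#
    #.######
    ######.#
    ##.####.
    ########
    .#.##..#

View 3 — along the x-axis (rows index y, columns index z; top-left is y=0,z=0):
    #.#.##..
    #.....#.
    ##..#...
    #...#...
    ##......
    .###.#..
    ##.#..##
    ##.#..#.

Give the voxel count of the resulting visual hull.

voxel count = 52

before carving: 512 voxels (8×8×8)
after view 1 [y-axis, 23 of 64 cells solid] → remaining = 184
after view 2 [z-axis, 53 of 64 cells solid] → remaining = 145
after view 3 [x-axis, 26 of 64 cells solid] → remaining = 52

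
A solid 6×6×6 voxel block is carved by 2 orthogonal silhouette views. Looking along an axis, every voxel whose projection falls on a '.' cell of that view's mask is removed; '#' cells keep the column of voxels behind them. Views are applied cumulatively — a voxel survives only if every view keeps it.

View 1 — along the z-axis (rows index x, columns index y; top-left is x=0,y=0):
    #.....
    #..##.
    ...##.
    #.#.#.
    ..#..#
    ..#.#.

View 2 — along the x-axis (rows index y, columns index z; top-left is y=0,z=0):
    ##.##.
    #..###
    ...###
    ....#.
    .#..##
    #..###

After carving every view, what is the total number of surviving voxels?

start: 6×6×6 = 216 voxels
  1. axis=2 (XY plane), |mask|=13  ⇒  voxels=78
  2. axis=0 (YZ plane), |mask|=19  ⇒  voxels=39

39 voxels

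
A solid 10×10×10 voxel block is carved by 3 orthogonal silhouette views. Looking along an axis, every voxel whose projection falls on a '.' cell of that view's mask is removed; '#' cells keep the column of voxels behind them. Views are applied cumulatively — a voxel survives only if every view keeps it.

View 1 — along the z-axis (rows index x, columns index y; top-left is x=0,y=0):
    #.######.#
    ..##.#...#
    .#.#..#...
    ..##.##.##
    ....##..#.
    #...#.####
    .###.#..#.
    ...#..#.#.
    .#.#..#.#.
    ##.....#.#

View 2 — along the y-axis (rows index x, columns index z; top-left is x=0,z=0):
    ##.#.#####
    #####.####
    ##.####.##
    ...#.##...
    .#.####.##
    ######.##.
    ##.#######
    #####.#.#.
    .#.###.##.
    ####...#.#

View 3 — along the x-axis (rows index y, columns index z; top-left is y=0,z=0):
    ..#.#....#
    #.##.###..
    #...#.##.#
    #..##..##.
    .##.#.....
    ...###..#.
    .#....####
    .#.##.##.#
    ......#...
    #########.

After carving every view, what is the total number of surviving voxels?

full grid |V| = 1000
[1] z-view keeps 46 columns → grid now 460
[2] y-view keeps 71 columns → grid now 325
[3] x-view keeps 47 columns → grid now 152

|visual hull| = 152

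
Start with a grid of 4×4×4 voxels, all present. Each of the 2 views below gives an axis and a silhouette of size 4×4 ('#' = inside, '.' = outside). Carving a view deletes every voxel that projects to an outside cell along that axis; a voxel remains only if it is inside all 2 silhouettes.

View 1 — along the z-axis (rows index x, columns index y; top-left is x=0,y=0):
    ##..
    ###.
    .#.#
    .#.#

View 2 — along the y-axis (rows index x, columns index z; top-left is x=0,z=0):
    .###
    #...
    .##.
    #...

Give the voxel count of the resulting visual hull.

start: 4×4×4 = 64 voxels
  1. axis=2 (XY plane), |mask|=9  ⇒  voxels=36
  2. axis=1 (XZ plane), |mask|=7  ⇒  voxels=15

voxel count = 15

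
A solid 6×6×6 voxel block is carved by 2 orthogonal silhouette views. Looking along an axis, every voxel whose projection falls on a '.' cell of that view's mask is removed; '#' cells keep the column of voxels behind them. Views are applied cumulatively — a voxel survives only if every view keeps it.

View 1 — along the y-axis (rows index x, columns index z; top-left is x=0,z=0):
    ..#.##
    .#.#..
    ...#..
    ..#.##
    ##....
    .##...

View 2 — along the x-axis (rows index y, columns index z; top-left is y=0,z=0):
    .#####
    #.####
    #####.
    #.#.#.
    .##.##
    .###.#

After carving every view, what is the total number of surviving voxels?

59 voxels

full grid |V| = 216
V1 y: intersect with XZ mask (13 set) -- 78 left
V2 x: intersect with YZ mask (26 set) -- 59 left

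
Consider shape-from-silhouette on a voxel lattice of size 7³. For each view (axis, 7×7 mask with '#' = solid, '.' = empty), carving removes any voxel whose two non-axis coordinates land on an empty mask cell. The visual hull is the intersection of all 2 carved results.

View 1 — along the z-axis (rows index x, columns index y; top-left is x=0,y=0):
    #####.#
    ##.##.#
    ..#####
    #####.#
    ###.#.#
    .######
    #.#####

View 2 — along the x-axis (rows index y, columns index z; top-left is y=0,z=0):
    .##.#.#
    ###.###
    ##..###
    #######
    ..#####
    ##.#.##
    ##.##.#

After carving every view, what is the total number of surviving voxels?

|visual hull| = 207

initial block: 7^3 = 343
after view 1 [z-axis, 39 of 49 cells solid] → remaining = 273
after view 2 [x-axis, 37 of 49 cells solid] → remaining = 207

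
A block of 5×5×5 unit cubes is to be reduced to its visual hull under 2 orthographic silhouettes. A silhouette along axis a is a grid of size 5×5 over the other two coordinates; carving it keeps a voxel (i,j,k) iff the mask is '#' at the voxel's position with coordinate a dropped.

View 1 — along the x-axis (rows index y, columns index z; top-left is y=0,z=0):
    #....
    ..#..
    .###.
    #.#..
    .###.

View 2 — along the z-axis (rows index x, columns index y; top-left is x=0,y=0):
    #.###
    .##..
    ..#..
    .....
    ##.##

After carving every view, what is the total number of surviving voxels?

|visual hull| = 23

start: 5×5×5 = 125 voxels
V1 x: intersect with YZ mask (10 set) -- 50 left
V2 z: intersect with XY mask (11 set) -- 23 left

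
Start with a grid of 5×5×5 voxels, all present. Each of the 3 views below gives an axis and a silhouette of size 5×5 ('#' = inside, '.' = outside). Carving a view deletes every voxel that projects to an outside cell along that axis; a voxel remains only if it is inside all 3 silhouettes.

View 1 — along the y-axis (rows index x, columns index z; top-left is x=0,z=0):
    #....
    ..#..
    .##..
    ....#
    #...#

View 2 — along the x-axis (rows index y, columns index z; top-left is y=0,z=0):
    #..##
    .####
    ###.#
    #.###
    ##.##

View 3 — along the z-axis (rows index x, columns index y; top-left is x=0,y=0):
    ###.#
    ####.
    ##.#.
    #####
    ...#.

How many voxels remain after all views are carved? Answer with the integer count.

remaining voxels: 16

before carving: 125 voxels (5×5×5)
carve view 1 (along y, XZ-mask fill 7/25): 35 voxels remain
carve view 2 (along x, YZ-mask fill 19/25): 27 voxels remain
carve view 3 (along z, XY-mask fill 17/25): 16 voxels remain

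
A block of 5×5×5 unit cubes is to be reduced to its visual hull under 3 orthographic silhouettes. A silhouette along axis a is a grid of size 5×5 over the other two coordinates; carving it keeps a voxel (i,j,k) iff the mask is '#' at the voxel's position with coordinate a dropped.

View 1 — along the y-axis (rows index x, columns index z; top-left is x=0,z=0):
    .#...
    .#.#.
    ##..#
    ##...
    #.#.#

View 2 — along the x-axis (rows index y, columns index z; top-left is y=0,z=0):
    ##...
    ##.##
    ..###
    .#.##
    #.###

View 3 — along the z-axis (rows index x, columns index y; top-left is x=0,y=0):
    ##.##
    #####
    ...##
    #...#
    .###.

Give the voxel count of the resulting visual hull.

|visual hull| = 22

full grid |V| = 125
[1] y-view keeps 11 columns → grid now 55
[2] x-view keeps 16 columns → grid now 35
[3] z-view keeps 16 columns → grid now 22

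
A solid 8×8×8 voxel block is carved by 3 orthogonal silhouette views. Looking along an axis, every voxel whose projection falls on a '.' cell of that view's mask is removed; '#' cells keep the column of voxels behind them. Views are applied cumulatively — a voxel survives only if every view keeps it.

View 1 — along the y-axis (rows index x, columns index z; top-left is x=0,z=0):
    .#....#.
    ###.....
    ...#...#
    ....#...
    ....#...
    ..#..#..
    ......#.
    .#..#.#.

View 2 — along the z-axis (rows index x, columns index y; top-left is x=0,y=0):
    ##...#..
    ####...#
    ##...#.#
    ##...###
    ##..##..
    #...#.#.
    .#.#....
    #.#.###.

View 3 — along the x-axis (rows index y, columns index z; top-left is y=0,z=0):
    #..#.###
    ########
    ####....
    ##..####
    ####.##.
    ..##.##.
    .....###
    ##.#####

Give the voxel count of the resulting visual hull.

|visual hull| = 37

start: 8×8×8 = 512 voxels
[1] y-view keeps 15 columns → grid now 120
[2] z-view keeps 31 columns → grid now 61
[3] x-view keeps 43 columns → grid now 37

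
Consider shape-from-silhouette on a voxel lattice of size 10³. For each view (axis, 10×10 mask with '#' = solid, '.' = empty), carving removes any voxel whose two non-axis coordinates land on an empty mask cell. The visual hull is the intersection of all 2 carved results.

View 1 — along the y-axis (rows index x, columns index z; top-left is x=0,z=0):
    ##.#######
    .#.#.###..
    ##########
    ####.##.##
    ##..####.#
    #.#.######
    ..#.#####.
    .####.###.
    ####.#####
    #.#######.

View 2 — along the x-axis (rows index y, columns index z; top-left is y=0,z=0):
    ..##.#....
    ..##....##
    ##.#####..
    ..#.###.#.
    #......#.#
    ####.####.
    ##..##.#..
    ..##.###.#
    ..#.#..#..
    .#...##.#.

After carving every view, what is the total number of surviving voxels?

before carving: 1000 voxels (10×10×10)
carve view 1 (along y, XZ-mask fill 77/100): 770 voxels remain
carve view 2 (along x, YZ-mask fill 48/100): 378 voxels remain

remaining voxels: 378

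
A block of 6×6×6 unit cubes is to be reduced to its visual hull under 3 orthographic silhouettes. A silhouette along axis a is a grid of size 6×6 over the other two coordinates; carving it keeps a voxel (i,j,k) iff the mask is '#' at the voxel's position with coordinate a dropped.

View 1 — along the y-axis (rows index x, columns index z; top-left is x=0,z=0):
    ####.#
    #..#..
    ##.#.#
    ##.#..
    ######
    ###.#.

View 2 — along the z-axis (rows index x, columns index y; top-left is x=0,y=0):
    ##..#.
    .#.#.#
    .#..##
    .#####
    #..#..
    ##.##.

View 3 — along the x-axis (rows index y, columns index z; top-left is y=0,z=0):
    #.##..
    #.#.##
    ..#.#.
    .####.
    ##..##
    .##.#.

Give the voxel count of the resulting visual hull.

before carving: 216 voxels (6×6×6)
[1] y-view keeps 24 columns → grid now 144
[2] z-view keeps 20 columns → grid now 76
[3] x-view keeps 20 columns → grid now 41

remaining voxels: 41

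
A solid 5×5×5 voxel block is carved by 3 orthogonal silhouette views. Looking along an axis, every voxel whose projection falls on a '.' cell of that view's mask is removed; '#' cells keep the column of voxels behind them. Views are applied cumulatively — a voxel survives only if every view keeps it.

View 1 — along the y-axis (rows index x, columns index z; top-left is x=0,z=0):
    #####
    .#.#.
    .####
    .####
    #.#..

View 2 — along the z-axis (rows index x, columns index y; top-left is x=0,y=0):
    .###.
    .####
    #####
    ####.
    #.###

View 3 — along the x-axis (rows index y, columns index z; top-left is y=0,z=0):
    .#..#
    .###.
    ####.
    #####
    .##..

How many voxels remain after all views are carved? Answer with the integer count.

initial block: 5^3 = 125
V1 y: intersect with XZ mask (17 set) -- 85 left
V2 z: intersect with XY mask (20 set) -- 67 left
V3 x: intersect with YZ mask (16 set) -- 50 left

50 voxels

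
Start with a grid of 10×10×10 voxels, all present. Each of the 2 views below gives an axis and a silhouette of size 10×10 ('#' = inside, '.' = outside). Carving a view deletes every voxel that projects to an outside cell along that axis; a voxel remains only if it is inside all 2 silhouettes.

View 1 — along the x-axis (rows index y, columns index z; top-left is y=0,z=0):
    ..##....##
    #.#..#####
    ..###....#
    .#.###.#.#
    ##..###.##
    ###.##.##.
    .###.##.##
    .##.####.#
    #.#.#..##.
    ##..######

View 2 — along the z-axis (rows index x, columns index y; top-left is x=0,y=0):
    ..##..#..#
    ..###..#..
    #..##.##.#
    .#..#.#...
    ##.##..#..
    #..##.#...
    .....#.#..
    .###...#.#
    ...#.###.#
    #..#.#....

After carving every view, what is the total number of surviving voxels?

initial block: 10^3 = 1000
carve view 1 (along x, YZ-mask fill 62/100): 620 voxels remain
carve view 2 (along z, XY-mask fill 41/100): 262 voxels remain

|visual hull| = 262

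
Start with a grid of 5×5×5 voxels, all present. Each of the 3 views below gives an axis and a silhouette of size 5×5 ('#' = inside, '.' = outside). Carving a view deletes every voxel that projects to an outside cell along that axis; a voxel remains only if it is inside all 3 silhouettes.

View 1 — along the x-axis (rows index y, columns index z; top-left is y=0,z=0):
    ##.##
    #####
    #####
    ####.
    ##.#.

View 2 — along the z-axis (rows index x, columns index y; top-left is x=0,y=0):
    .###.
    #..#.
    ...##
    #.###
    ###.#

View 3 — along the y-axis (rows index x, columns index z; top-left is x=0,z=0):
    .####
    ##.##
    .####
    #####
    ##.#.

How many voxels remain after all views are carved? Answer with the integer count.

voxel count = 51

start: 5×5×5 = 125 voxels
after view 1 [x-axis, 21 of 25 cells solid] → remaining = 105
after view 2 [z-axis, 15 of 25 cells solid] → remaining = 62
after view 3 [y-axis, 20 of 25 cells solid] → remaining = 51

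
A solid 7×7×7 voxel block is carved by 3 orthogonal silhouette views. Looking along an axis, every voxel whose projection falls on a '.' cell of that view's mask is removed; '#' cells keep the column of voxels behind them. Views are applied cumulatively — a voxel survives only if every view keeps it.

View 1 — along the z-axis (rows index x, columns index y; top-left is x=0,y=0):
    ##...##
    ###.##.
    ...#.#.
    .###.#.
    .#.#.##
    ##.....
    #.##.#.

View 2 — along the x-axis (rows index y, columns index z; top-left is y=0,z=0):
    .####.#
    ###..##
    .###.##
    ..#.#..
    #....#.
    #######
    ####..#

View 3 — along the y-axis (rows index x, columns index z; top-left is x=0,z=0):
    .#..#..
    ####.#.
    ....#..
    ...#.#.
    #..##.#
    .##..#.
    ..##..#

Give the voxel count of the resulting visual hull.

remaining voxels: 56

before carving: 343 voxels (7×7×7)
[1] z-view keeps 25 columns → grid now 175
[2] x-view keeps 31 columns → grid now 122
[3] y-view keeps 20 columns → grid now 56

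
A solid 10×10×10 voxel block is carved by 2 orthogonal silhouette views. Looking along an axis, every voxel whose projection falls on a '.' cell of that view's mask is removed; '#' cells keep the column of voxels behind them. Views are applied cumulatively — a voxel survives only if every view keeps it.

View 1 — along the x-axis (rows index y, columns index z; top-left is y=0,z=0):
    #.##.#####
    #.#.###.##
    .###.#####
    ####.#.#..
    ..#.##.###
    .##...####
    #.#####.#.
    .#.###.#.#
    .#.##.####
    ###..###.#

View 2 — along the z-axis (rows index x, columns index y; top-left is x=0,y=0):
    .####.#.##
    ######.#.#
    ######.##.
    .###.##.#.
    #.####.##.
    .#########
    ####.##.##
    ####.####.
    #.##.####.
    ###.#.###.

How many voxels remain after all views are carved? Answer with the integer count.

before carving: 1000 voxels (10×10×10)
[1] x-view keeps 68 columns → grid now 680
[2] z-view keeps 75 columns → grid now 512

|visual hull| = 512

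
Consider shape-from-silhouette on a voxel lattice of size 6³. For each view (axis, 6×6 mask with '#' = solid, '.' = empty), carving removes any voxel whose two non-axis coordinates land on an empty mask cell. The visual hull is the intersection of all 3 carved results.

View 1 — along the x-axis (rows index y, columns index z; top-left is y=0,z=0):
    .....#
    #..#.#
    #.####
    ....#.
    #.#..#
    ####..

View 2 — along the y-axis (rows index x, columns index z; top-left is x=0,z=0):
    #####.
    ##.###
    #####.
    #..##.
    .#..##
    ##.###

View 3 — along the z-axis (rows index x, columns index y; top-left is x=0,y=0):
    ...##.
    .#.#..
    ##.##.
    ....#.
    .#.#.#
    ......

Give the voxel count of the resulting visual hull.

initial block: 6^3 = 216
step 1: project along x, AND mask (17/36) → |grid| = 102
step 2: project along y, AND mask (26/36) → |grid| = 70
step 3: project along z, AND mask (12/36) → |grid| = 16

voxel count = 16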